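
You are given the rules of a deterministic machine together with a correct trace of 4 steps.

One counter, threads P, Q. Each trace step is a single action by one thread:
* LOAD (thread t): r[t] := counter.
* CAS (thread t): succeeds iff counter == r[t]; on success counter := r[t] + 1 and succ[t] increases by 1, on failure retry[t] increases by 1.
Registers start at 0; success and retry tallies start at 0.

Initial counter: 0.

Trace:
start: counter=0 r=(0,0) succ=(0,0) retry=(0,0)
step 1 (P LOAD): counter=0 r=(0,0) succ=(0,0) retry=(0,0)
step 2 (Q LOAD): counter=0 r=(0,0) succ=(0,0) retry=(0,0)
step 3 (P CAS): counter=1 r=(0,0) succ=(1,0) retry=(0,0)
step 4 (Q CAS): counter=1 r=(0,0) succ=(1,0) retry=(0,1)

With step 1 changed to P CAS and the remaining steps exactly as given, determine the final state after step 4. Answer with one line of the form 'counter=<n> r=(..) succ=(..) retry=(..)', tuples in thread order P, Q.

counter=2 r=(0,1) succ=(1,1) retry=(1,0)

(re-executing from step 1 with the substitution; state before step 1: counter=0 r=(0,0) succ=(0,0) retry=(0,0))
step 1 (P CAS): counter=1 r=(0,0) succ=(1,0) retry=(0,0)
step 2 (Q LOAD): counter=1 r=(0,1) succ=(1,0) retry=(0,0)
step 3 (P CAS): counter=1 r=(0,1) succ=(1,0) retry=(1,0)
step 4 (Q CAS): counter=2 r=(0,1) succ=(1,1) retry=(1,0)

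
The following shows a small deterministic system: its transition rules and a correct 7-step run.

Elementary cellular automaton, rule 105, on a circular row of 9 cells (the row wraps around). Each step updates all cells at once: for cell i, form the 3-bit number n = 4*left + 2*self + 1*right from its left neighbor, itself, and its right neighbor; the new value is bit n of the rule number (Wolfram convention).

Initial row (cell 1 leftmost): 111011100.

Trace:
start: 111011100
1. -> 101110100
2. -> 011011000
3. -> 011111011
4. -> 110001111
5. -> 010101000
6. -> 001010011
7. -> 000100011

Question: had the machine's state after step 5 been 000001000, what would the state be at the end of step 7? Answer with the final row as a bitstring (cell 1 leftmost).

state after step 5 := 000001000
6. -> 111100011
7. -> 000101010

000101010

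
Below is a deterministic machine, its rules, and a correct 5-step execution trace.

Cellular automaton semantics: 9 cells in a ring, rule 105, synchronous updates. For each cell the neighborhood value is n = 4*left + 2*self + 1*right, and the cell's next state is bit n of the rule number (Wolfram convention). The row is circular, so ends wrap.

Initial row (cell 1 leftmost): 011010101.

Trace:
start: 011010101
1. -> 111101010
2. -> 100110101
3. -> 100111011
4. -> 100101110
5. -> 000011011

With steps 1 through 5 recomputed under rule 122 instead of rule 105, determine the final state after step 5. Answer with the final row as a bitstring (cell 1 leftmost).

000011011

(re-executing steps 1..5 under rule 122; state before step 1: 011010101)
1. -> 111101010
2. -> 100110101
3. -> 111111011
4. -> 000001110
5. -> 000011011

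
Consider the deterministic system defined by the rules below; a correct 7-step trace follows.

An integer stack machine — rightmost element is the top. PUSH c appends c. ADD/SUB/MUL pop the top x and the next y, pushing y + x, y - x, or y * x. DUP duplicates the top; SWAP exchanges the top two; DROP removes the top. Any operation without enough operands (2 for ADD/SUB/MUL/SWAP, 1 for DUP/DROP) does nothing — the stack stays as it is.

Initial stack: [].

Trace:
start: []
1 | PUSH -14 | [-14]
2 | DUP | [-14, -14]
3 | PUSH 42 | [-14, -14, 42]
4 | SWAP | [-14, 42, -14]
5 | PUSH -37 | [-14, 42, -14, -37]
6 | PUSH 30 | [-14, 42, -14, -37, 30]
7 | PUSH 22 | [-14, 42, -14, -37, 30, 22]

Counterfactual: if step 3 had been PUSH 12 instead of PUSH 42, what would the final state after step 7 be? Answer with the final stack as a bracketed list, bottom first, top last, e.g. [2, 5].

[-14, 12, -14, -37, 30, 22]

(re-executing from step 3 with the substitution; state before step 3: [-14, -14])
3 | PUSH 12 | [-14, -14, 12]
4 | SWAP | [-14, 12, -14]
5 | PUSH -37 | [-14, 12, -14, -37]
6 | PUSH 30 | [-14, 12, -14, -37, 30]
7 | PUSH 22 | [-14, 12, -14, -37, 30, 22]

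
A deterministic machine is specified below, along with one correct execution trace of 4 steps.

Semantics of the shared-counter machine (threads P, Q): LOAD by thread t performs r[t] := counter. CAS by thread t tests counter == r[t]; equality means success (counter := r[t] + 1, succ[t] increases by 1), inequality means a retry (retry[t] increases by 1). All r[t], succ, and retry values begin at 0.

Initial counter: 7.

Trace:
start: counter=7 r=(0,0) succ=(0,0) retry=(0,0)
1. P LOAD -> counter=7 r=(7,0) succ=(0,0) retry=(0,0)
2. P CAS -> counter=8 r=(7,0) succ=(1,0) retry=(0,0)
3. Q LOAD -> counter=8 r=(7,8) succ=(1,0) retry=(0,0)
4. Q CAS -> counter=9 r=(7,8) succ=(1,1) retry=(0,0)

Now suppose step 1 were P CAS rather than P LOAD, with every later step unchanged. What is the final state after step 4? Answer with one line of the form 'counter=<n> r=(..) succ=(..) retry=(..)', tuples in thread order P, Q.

(re-executing from step 1 with the substitution; state before step 1: counter=7 r=(0,0) succ=(0,0) retry=(0,0))
1. P CAS -> counter=7 r=(0,0) succ=(0,0) retry=(1,0)
2. P CAS -> counter=7 r=(0,0) succ=(0,0) retry=(2,0)
3. Q LOAD -> counter=7 r=(0,7) succ=(0,0) retry=(2,0)
4. Q CAS -> counter=8 r=(0,7) succ=(0,1) retry=(2,0)

counter=8 r=(0,7) succ=(0,1) retry=(2,0)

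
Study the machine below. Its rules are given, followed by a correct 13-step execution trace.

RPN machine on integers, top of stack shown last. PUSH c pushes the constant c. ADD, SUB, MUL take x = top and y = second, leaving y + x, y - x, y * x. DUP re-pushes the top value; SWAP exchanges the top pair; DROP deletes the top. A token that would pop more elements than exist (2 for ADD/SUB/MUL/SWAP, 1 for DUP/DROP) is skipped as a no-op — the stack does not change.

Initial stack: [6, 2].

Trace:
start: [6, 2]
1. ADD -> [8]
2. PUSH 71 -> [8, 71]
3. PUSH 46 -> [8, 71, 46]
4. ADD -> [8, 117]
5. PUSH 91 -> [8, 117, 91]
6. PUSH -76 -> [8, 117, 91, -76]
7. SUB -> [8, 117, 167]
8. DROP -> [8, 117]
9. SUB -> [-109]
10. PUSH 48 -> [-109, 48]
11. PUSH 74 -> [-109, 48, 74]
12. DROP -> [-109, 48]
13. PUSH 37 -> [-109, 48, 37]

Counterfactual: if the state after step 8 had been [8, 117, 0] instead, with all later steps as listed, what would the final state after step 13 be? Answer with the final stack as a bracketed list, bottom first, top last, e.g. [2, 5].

state after step 8 := [8, 117, 0]
9. SUB -> [8, 117]
10. PUSH 48 -> [8, 117, 48]
11. PUSH 74 -> [8, 117, 48, 74]
12. DROP -> [8, 117, 48]
13. PUSH 37 -> [8, 117, 48, 37]

[8, 117, 48, 37]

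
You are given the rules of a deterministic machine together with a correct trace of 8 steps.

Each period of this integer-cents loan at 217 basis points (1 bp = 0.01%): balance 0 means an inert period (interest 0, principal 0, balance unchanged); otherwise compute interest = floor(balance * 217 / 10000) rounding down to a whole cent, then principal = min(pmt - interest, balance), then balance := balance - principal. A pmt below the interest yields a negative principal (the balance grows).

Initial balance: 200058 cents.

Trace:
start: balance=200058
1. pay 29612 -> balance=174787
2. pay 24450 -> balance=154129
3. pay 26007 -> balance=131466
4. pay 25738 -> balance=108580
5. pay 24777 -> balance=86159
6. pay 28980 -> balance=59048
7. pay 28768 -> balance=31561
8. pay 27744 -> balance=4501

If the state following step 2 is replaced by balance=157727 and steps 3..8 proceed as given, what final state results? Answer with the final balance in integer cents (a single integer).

8593

state after step 2 := balance=157727
3. pay 26007 -> balance=135142
4. pay 25738 -> balance=112336
5. pay 24777 -> balance=89996
6. pay 28980 -> balance=62968
7. pay 28768 -> balance=35566
8. pay 27744 -> balance=8593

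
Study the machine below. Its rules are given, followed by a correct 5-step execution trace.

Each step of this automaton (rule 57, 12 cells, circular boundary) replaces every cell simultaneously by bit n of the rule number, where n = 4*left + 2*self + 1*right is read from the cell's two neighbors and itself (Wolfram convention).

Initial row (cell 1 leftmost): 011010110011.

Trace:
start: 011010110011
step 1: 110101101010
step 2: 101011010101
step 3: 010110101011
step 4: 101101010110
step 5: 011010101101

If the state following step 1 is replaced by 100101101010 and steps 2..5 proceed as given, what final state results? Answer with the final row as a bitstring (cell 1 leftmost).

101010101010

state after step 1 := 100101101010
step 2: 010011010101
step 3: 101010101010
step 4: 010101010101
step 5: 101010101010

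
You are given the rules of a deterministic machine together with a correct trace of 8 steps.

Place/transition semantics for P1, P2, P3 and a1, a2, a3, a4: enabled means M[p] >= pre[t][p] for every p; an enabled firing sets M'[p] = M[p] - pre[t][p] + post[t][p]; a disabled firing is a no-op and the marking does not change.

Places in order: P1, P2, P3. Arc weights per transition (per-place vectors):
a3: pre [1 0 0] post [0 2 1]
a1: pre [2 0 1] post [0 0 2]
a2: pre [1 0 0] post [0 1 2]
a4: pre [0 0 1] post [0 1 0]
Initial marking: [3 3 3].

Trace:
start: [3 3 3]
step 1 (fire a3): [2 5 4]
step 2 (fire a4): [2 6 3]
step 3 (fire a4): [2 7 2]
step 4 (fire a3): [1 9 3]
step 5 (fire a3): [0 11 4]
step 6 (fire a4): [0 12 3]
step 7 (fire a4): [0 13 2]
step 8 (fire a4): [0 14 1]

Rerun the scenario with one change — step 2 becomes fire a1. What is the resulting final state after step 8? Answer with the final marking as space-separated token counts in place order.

(re-executing from step 2 with the substitution; state before step 2: [2 5 4])
step 2 (fire a1): [0 5 5]
step 3 (fire a4): [0 6 4]
step 4 (fire a3): [0 6 4]
step 5 (fire a3): [0 6 4]
step 6 (fire a4): [0 7 3]
step 7 (fire a4): [0 8 2]
step 8 (fire a4): [0 9 1]

0 9 1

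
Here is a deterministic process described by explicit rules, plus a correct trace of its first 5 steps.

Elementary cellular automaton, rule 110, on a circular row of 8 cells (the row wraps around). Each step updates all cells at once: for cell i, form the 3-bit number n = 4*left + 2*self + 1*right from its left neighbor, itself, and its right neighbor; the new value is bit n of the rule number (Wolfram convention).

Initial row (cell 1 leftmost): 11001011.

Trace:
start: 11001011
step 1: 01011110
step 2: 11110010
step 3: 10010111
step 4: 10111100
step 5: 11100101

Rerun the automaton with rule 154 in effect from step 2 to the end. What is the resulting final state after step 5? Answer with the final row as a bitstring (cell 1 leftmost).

11100101

(re-executing steps 2..5 under rule 154; state before step 2: 01011110)
step 2: 10011101
step 3: 01111001
step 4: 01110110
step 5: 11100101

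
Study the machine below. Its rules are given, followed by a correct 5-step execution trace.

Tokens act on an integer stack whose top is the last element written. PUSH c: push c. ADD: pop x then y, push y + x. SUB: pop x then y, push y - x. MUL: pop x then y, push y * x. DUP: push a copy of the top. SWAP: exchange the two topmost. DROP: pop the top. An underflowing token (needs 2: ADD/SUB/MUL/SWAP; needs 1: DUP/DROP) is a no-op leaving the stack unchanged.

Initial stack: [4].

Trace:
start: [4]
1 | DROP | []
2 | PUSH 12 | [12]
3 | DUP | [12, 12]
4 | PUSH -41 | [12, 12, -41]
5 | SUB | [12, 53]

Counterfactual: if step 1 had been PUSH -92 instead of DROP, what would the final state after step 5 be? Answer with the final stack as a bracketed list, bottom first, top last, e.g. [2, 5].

(re-executing from step 1 with the substitution; state before step 1: [4])
1 | PUSH -92 | [4, -92]
2 | PUSH 12 | [4, -92, 12]
3 | DUP | [4, -92, 12, 12]
4 | PUSH -41 | [4, -92, 12, 12, -41]
5 | SUB | [4, -92, 12, 53]

[4, -92, 12, 53]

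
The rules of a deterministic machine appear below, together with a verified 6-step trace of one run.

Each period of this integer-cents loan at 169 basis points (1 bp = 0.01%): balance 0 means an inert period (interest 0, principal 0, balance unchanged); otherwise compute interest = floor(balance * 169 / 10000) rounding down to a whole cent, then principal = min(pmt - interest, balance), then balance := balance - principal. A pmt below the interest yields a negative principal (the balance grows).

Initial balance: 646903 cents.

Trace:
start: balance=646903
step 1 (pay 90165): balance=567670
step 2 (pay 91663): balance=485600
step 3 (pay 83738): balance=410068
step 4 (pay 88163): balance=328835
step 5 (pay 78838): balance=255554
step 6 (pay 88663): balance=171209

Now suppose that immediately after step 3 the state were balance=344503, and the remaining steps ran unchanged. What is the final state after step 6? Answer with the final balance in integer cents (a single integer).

102264

state after step 3 := balance=344503
step 4 (pay 88163): balance=262162
step 5 (pay 78838): balance=187754
step 6 (pay 88663): balance=102264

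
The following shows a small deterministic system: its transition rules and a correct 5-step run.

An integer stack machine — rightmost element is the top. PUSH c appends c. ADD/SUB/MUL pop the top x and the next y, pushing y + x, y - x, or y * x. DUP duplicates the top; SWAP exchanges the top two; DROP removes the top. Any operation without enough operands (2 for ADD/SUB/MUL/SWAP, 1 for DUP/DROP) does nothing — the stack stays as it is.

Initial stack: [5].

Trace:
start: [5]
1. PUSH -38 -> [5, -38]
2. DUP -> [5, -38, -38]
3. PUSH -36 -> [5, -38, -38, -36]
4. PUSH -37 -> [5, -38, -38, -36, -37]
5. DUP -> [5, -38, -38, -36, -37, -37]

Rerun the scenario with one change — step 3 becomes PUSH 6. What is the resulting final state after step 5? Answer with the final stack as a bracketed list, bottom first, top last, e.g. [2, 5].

[5, -38, -38, 6, -37, -37]

(re-executing from step 3 with the substitution; state before step 3: [5, -38, -38])
3. PUSH 6 -> [5, -38, -38, 6]
4. PUSH -37 -> [5, -38, -38, 6, -37]
5. DUP -> [5, -38, -38, 6, -37, -37]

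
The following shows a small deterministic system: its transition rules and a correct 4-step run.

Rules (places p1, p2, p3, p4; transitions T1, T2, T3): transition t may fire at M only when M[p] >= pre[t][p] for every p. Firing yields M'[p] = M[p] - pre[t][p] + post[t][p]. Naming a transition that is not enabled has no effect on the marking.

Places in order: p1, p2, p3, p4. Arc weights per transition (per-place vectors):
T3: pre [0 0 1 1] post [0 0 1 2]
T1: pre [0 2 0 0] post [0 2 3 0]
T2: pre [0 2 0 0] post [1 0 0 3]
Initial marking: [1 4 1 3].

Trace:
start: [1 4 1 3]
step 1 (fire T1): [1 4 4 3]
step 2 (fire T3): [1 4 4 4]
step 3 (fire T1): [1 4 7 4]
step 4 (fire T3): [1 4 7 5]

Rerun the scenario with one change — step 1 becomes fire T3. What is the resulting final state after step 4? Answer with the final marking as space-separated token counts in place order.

(re-executing from step 1 with the substitution; state before step 1: [1 4 1 3])
step 1 (fire T3): [1 4 1 4]
step 2 (fire T3): [1 4 1 5]
step 3 (fire T1): [1 4 4 5]
step 4 (fire T3): [1 4 4 6]

1 4 4 6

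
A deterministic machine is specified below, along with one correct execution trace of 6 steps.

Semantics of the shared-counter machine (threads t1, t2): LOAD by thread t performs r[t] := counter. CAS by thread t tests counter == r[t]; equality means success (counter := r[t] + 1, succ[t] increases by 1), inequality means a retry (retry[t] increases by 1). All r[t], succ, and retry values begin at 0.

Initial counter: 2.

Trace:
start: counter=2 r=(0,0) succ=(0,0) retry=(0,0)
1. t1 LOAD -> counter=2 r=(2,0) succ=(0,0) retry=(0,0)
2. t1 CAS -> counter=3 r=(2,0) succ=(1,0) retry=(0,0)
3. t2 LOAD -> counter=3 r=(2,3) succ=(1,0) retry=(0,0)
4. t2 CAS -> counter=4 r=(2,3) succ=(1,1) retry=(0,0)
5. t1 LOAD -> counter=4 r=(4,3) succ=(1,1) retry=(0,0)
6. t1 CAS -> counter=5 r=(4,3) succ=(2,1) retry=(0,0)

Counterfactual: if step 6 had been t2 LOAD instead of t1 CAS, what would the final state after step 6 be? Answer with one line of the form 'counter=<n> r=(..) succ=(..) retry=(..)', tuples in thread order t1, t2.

counter=4 r=(4,4) succ=(1,1) retry=(0,0)

(re-executing from step 6 with the substitution; state before step 6: counter=4 r=(4,3) succ=(1,1) retry=(0,0))
6. t2 LOAD -> counter=4 r=(4,4) succ=(1,1) retry=(0,0)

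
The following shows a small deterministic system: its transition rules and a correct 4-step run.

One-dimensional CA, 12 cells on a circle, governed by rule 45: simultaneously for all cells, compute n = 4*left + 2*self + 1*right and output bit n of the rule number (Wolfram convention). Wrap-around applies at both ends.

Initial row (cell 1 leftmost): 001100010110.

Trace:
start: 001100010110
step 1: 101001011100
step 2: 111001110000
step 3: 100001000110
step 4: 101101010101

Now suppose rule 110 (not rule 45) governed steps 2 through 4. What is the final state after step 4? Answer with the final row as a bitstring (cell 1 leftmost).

(re-executing steps 2..4 under rule 110; state before step 2: 101001011100)
step 2: 111011110101
step 3: 001110011111
step 4: 011010110001

011010110001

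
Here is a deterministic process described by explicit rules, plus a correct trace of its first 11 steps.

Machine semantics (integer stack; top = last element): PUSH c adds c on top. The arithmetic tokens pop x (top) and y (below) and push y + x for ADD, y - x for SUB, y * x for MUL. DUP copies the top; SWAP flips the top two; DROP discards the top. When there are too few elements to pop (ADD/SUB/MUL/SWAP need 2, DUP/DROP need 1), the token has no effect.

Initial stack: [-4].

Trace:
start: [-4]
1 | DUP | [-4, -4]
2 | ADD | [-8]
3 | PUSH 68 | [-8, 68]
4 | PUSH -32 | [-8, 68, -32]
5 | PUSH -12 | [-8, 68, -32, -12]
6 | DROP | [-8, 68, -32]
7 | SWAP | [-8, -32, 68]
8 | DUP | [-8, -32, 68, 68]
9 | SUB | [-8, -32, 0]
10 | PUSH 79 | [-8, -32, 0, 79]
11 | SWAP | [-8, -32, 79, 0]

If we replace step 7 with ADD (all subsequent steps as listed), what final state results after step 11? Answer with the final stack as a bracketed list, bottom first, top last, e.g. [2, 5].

[-8, 79, 0]

(re-executing from step 7 with the substitution; state before step 7: [-8, 68, -32])
7 | ADD | [-8, 36]
8 | DUP | [-8, 36, 36]
9 | SUB | [-8, 0]
10 | PUSH 79 | [-8, 0, 79]
11 | SWAP | [-8, 79, 0]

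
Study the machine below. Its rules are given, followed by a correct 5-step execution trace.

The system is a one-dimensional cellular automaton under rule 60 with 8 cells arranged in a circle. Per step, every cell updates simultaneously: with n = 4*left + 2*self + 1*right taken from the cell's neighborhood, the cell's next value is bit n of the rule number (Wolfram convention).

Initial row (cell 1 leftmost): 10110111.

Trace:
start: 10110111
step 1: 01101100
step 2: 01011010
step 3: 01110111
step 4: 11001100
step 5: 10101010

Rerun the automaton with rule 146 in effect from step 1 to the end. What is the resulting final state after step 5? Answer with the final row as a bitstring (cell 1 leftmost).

(re-executing steps 1..5 under rule 146; state before step 1: 10110111)
step 1: 00000011
step 2: 10000100
step 3: 01001011
step 4: 00110000
step 5: 01001000

01001000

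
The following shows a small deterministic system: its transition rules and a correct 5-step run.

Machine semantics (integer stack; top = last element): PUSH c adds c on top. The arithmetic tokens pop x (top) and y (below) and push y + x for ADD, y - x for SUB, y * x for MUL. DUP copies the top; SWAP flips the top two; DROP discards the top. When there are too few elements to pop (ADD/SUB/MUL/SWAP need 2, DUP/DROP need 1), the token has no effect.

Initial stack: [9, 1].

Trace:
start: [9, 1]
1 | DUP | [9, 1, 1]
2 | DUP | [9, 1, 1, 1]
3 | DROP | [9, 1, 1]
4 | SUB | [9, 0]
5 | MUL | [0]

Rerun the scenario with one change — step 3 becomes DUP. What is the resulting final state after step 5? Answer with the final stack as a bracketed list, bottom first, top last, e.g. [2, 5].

(re-executing from step 3 with the substitution; state before step 3: [9, 1, 1, 1])
3 | DUP | [9, 1, 1, 1, 1]
4 | SUB | [9, 1, 1, 0]
5 | MUL | [9, 1, 0]

[9, 1, 0]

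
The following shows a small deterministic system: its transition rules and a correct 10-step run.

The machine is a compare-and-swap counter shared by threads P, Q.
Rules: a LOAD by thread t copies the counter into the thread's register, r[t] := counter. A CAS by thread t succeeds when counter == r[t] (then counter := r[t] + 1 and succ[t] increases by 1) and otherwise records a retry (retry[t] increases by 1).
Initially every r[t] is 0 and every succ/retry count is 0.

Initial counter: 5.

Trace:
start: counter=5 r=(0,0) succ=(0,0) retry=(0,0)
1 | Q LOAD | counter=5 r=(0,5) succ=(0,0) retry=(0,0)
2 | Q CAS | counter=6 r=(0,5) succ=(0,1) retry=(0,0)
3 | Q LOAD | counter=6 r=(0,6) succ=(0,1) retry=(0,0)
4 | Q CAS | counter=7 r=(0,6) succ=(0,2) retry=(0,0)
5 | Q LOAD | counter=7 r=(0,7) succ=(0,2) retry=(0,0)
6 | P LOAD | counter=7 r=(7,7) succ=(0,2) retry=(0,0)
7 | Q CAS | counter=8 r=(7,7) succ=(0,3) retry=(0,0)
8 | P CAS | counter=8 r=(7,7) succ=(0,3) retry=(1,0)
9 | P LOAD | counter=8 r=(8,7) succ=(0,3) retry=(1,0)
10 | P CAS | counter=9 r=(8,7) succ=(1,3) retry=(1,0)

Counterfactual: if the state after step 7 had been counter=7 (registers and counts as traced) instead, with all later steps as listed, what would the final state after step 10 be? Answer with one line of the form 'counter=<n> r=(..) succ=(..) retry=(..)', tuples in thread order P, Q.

counter=9 r=(8,7) succ=(2,3) retry=(0,0)

state after step 7 := counter=7 r=(7,7) succ=(0,3) retry=(0,0)
8 | P CAS | counter=8 r=(7,7) succ=(1,3) retry=(0,0)
9 | P LOAD | counter=8 r=(8,7) succ=(1,3) retry=(0,0)
10 | P CAS | counter=9 r=(8,7) succ=(2,3) retry=(0,0)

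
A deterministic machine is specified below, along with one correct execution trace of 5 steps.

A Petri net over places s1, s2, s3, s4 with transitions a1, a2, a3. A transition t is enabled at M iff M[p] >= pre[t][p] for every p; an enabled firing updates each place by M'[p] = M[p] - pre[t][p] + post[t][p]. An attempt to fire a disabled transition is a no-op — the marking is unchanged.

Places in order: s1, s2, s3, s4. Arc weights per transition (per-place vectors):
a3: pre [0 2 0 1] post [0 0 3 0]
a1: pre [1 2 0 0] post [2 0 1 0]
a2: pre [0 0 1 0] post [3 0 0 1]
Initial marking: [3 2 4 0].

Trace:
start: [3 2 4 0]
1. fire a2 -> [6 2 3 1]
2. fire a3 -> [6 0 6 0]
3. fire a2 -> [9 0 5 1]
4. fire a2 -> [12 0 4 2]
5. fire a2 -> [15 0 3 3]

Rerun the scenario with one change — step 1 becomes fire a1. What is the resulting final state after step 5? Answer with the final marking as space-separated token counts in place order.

13 0 2 3

(re-executing from step 1 with the substitution; state before step 1: [3 2 4 0])
1. fire a1 -> [4 0 5 0]
2. fire a3 -> [4 0 5 0]
3. fire a2 -> [7 0 4 1]
4. fire a2 -> [10 0 3 2]
5. fire a2 -> [13 0 2 3]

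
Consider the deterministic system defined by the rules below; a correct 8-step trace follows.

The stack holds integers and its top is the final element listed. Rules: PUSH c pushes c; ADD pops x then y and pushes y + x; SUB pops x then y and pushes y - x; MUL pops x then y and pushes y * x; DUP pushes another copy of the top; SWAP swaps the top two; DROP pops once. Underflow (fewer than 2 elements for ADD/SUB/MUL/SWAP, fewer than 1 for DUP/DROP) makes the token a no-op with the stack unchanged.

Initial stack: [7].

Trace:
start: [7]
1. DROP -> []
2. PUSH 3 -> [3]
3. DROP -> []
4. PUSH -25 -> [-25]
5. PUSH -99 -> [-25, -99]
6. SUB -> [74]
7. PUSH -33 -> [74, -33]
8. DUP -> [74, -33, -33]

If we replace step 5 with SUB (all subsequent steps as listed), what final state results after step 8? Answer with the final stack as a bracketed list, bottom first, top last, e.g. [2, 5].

[-25, -33, -33]

(re-executing from step 5 with the substitution; state before step 5: [-25])
5. SUB -> [-25]
6. SUB -> [-25]
7. PUSH -33 -> [-25, -33]
8. DUP -> [-25, -33, -33]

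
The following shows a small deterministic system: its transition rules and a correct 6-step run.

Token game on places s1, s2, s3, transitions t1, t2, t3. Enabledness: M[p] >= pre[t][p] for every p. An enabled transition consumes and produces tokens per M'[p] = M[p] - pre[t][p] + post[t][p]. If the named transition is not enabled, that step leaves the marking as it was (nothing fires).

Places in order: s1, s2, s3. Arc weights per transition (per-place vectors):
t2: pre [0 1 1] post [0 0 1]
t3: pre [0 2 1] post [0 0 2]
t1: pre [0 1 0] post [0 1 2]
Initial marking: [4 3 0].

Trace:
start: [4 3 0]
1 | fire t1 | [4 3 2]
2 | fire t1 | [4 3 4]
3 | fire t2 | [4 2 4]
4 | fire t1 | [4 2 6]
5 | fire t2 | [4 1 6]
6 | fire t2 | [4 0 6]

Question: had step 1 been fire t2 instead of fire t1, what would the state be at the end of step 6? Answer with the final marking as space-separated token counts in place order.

4 0 4

(re-executing from step 1 with the substitution; state before step 1: [4 3 0])
1 | fire t2 | [4 3 0]
2 | fire t1 | [4 3 2]
3 | fire t2 | [4 2 2]
4 | fire t1 | [4 2 4]
5 | fire t2 | [4 1 4]
6 | fire t2 | [4 0 4]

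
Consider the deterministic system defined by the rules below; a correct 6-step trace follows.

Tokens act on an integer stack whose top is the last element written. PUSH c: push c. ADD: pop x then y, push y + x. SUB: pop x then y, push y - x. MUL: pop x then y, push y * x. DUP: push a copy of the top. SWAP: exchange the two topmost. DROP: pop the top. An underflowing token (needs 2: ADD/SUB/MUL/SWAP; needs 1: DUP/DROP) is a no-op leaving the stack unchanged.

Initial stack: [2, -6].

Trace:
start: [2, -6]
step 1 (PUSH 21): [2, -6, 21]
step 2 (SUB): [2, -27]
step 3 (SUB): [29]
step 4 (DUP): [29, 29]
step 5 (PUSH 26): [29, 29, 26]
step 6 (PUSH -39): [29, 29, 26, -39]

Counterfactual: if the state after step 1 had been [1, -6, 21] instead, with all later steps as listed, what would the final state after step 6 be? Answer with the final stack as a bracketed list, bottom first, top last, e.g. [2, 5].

state after step 1 := [1, -6, 21]
step 2 (SUB): [1, -27]
step 3 (SUB): [28]
step 4 (DUP): [28, 28]
step 5 (PUSH 26): [28, 28, 26]
step 6 (PUSH -39): [28, 28, 26, -39]

[28, 28, 26, -39]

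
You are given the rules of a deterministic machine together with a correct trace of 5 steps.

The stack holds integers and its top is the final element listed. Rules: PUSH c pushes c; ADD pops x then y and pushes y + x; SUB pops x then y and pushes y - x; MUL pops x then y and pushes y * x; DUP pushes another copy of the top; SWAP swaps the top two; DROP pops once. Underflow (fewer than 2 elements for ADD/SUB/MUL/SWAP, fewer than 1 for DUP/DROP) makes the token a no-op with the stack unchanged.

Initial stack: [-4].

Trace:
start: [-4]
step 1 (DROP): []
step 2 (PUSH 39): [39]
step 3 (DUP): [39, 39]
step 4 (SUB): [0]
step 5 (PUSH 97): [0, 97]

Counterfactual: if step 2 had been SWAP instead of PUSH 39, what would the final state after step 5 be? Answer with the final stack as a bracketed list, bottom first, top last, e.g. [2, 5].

(re-executing from step 2 with the substitution; state before step 2: [])
step 2 (SWAP): []
step 3 (DUP): []
step 4 (SUB): []
step 5 (PUSH 97): [97]

[97]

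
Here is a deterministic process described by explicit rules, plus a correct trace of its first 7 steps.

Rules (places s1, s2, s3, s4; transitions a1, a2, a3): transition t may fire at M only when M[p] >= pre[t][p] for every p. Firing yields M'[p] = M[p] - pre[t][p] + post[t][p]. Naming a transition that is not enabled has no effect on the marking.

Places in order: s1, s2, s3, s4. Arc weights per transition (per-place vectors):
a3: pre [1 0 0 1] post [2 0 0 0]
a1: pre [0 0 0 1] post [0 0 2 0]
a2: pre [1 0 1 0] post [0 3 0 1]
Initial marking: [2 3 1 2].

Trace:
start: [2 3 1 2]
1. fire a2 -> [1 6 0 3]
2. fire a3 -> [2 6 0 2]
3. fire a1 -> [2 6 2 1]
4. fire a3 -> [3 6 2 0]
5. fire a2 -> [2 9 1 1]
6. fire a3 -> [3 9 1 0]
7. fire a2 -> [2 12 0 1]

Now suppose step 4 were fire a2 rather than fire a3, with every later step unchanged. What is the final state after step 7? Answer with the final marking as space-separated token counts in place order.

0 12 0 3

(re-executing from step 4 with the substitution; state before step 4: [2 6 2 1])
4. fire a2 -> [1 9 1 2]
5. fire a2 -> [0 12 0 3]
6. fire a3 -> [0 12 0 3]
7. fire a2 -> [0 12 0 3]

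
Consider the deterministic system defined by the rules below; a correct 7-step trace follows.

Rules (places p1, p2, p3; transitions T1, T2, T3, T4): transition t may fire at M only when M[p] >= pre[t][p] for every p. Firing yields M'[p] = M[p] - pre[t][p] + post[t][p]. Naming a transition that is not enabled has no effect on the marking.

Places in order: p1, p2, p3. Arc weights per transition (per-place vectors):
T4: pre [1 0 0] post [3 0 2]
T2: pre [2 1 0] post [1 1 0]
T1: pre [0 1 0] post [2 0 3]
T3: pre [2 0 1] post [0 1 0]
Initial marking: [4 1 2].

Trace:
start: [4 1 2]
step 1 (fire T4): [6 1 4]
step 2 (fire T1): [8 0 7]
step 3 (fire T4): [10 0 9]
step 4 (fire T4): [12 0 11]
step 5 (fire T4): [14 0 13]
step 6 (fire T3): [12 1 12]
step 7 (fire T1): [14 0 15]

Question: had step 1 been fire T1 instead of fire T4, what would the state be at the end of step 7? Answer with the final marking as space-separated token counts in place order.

(re-executing from step 1 with the substitution; state before step 1: [4 1 2])
step 1 (fire T1): [6 0 5]
step 2 (fire T1): [6 0 5]
step 3 (fire T4): [8 0 7]
step 4 (fire T4): [10 0 9]
step 5 (fire T4): [12 0 11]
step 6 (fire T3): [10 1 10]
step 7 (fire T1): [12 0 13]

12 0 13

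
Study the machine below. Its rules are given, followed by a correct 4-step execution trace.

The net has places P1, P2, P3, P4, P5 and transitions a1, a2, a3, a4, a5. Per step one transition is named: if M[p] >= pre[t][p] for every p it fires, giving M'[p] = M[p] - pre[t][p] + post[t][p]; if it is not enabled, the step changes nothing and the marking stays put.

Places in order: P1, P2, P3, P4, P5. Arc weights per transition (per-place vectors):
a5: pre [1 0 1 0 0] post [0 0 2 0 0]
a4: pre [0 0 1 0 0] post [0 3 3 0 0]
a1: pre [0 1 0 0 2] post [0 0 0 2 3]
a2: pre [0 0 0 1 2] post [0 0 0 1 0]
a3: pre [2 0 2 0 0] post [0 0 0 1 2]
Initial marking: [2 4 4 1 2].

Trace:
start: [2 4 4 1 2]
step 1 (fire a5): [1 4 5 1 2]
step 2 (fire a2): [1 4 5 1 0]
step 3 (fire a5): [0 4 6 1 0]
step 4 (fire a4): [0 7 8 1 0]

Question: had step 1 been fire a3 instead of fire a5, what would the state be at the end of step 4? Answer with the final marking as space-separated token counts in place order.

0 7 4 2 2

(re-executing from step 1 with the substitution; state before step 1: [2 4 4 1 2])
step 1 (fire a3): [0 4 2 2 4]
step 2 (fire a2): [0 4 2 2 2]
step 3 (fire a5): [0 4 2 2 2]
step 4 (fire a4): [0 7 4 2 2]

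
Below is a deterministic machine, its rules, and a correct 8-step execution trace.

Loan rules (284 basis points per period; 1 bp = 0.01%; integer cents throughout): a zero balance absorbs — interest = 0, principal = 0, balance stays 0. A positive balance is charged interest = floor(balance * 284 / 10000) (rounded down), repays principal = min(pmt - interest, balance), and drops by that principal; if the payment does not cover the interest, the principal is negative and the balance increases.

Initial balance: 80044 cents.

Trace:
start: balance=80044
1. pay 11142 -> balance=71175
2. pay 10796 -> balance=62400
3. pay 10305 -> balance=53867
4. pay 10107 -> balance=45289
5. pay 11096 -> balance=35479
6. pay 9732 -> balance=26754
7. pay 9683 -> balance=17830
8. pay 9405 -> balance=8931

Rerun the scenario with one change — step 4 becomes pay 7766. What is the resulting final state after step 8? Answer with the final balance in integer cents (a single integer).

11549

(re-executing from step 4 with the substitution; state before step 4: balance=53867)
4. pay 7766 -> balance=47630
5. pay 11096 -> balance=37886
6. pay 9732 -> balance=29229
7. pay 9683 -> balance=20376
8. pay 9405 -> balance=11549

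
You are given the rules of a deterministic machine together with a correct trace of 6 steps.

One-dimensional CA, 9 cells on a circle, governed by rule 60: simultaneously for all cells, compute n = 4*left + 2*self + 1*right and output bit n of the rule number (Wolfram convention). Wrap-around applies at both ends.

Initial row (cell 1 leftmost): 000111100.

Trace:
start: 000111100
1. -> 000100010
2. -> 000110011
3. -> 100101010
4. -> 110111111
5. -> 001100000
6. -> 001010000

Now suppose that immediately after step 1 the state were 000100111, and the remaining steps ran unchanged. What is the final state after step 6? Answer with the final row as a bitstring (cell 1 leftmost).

110100111

state after step 1 := 000100111
2. -> 100110100
3. -> 110101110
4. -> 101111001
5. -> 011000101
6. -> 110100111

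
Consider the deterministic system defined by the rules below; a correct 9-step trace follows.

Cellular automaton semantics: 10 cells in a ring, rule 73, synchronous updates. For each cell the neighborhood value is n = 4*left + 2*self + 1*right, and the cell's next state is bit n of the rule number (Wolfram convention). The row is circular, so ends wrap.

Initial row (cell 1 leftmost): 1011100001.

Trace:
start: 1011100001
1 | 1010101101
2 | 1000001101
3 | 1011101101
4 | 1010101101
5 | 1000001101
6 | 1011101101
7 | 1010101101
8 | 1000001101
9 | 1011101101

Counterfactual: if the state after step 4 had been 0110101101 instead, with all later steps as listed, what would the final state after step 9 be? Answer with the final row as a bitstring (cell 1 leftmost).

0110001100

state after step 4 := 0110101101
5 | 0110001100
6 | 0110101101
7 | 0110001100
8 | 0110101101
9 | 0110001100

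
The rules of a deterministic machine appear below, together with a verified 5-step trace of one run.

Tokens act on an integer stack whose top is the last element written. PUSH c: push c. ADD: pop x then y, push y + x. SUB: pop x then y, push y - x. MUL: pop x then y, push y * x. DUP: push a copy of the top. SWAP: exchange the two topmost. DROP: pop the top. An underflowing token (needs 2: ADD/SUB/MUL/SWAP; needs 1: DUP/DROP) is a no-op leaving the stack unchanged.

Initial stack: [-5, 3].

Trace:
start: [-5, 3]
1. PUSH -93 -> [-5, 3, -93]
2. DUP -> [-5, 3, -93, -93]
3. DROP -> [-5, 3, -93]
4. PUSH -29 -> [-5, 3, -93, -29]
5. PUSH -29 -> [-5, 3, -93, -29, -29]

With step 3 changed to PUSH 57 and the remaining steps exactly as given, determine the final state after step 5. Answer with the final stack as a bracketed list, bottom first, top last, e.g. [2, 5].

(re-executing from step 3 with the substitution; state before step 3: [-5, 3, -93, -93])
3. PUSH 57 -> [-5, 3, -93, -93, 57]
4. PUSH -29 -> [-5, 3, -93, -93, 57, -29]
5. PUSH -29 -> [-5, 3, -93, -93, 57, -29, -29]

[-5, 3, -93, -93, 57, -29, -29]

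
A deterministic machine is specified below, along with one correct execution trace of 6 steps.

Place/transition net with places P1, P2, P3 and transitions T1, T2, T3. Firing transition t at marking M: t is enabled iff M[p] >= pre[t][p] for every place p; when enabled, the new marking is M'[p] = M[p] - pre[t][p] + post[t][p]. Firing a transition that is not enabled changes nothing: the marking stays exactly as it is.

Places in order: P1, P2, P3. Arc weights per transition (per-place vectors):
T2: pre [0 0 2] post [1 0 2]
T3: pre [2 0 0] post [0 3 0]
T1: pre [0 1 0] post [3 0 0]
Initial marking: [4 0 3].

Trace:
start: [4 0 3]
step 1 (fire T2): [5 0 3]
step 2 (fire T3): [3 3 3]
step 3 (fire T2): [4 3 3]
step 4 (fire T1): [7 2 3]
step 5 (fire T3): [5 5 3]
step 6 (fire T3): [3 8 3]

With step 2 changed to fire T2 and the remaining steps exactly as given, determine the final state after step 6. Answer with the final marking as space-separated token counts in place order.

3 6 3

(re-executing from step 2 with the substitution; state before step 2: [5 0 3])
step 2 (fire T2): [6 0 3]
step 3 (fire T2): [7 0 3]
step 4 (fire T1): [7 0 3]
step 5 (fire T3): [5 3 3]
step 6 (fire T3): [3 6 3]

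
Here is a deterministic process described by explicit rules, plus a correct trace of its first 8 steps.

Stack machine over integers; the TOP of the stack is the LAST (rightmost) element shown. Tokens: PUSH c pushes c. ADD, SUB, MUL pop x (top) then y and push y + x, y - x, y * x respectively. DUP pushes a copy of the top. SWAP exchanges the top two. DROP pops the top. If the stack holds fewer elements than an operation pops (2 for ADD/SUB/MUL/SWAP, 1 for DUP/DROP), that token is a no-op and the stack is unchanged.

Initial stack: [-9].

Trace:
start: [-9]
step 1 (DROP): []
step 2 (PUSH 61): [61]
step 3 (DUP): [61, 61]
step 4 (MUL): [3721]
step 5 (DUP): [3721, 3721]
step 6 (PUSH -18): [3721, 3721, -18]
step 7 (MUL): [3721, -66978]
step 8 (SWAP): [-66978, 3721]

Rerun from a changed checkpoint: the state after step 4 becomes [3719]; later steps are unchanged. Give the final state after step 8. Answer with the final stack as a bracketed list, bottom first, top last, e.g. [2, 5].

state after step 4 := [3719]
step 5 (DUP): [3719, 3719]
step 6 (PUSH -18): [3719, 3719, -18]
step 7 (MUL): [3719, -66942]
step 8 (SWAP): [-66942, 3719]

[-66942, 3719]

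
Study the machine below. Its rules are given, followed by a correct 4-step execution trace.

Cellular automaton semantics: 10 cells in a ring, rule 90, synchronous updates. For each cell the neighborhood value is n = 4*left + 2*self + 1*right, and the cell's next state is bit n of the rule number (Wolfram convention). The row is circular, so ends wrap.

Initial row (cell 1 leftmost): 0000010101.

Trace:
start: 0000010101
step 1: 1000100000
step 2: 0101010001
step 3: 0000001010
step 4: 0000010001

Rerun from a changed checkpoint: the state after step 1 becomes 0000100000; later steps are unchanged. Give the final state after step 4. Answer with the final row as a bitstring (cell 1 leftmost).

0101010100

state after step 1 := 0000100000
step 2: 0001010000
step 3: 0010001000
step 4: 0101010100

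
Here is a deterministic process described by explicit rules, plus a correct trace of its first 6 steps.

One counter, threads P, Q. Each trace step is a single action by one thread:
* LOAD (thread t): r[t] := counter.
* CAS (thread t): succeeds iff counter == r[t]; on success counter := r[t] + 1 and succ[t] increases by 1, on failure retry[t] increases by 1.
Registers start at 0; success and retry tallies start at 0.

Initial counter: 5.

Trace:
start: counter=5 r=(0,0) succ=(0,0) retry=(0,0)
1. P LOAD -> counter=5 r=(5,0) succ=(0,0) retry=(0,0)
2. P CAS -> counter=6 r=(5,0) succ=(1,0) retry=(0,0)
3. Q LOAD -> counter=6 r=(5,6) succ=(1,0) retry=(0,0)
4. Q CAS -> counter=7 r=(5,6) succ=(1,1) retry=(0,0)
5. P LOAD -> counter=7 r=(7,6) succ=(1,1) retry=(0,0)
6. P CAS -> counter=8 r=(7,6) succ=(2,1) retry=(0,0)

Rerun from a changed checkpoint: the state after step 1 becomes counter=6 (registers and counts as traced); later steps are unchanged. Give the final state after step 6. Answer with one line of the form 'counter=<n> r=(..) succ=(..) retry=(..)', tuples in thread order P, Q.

counter=8 r=(7,6) succ=(1,1) retry=(1,0)

state after step 1 := counter=6 r=(5,0) succ=(0,0) retry=(0,0)
2. P CAS -> counter=6 r=(5,0) succ=(0,0) retry=(1,0)
3. Q LOAD -> counter=6 r=(5,6) succ=(0,0) retry=(1,0)
4. Q CAS -> counter=7 r=(5,6) succ=(0,1) retry=(1,0)
5. P LOAD -> counter=7 r=(7,6) succ=(0,1) retry=(1,0)
6. P CAS -> counter=8 r=(7,6) succ=(1,1) retry=(1,0)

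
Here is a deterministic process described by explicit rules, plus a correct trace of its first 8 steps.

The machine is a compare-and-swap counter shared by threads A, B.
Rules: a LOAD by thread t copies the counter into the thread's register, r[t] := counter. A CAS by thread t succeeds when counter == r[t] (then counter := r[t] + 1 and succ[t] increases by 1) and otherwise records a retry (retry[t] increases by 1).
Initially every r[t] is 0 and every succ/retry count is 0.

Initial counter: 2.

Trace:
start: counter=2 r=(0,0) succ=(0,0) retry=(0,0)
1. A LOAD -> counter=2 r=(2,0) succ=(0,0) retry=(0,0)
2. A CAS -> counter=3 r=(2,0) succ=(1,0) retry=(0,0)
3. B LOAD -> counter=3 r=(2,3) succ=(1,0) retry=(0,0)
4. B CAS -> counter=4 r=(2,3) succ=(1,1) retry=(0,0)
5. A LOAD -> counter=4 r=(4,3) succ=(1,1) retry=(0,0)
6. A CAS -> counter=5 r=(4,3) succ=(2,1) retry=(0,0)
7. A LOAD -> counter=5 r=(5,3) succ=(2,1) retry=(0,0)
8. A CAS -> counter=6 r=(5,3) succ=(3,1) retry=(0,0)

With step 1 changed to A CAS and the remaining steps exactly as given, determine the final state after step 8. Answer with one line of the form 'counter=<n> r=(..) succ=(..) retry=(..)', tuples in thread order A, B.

counter=5 r=(4,2) succ=(2,1) retry=(2,0)

(re-executing from step 1 with the substitution; state before step 1: counter=2 r=(0,0) succ=(0,0) retry=(0,0))
1. A CAS -> counter=2 r=(0,0) succ=(0,0) retry=(1,0)
2. A CAS -> counter=2 r=(0,0) succ=(0,0) retry=(2,0)
3. B LOAD -> counter=2 r=(0,2) succ=(0,0) retry=(2,0)
4. B CAS -> counter=3 r=(0,2) succ=(0,1) retry=(2,0)
5. A LOAD -> counter=3 r=(3,2) succ=(0,1) retry=(2,0)
6. A CAS -> counter=4 r=(3,2) succ=(1,1) retry=(2,0)
7. A LOAD -> counter=4 r=(4,2) succ=(1,1) retry=(2,0)
8. A CAS -> counter=5 r=(4,2) succ=(2,1) retry=(2,0)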